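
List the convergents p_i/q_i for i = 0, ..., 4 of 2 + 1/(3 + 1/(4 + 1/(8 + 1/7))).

2/1, 7/3, 30/13, 247/107, 1759/762

Using the convergent recurrence p_i = a_i*p_{i-1} + p_{i-2}, q_i = a_i*q_{i-1} + q_{i-2} with p_{-2}=0, p_{-1}=1, q_{-2}=1, q_{-1}=0:
  i=0: a_0=2, p_0 = 2*1 + 0 = 2, q_0 = 2*0 + 1 = 1.
  i=1: a_1=3, p_1 = 3*2 + 1 = 7, q_1 = 3*1 + 0 = 3.
  i=2: a_2=4, p_2 = 4*7 + 2 = 30, q_2 = 4*3 + 1 = 13.
  i=3: a_3=8, p_3 = 8*30 + 7 = 247, q_3 = 8*13 + 3 = 107.
  i=4: a_4=7, p_4 = 7*247 + 30 = 1759, q_4 = 7*107 + 13 = 762.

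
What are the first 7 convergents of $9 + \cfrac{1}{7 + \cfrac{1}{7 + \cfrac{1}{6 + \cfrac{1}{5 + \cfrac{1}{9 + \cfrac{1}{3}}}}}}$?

9/1, 64/7, 457/50, 2806/307, 14487/1585, 133189/14572, 414054/45301

Using the convergent recurrence p_i = a_i*p_{i-1} + p_{i-2}, q_i = a_i*q_{i-1} + q_{i-2} with p_{-2}=0, p_{-1}=1, q_{-2}=1, q_{-1}=0:
  i=0: a_0=9, p_0 = 9*1 + 0 = 9, q_0 = 9*0 + 1 = 1.
  i=1: a_1=7, p_1 = 7*9 + 1 = 64, q_1 = 7*1 + 0 = 7.
  i=2: a_2=7, p_2 = 7*64 + 9 = 457, q_2 = 7*7 + 1 = 50.
  i=3: a_3=6, p_3 = 6*457 + 64 = 2806, q_3 = 6*50 + 7 = 307.
  i=4: a_4=5, p_4 = 5*2806 + 457 = 14487, q_4 = 5*307 + 50 = 1585.
  i=5: a_5=9, p_5 = 9*14487 + 2806 = 133189, q_5 = 9*1585 + 307 = 14572.
  i=6: a_6=3, p_6 = 3*133189 + 14487 = 414054, q_6 = 3*14572 + 1585 = 45301.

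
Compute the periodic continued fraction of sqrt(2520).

[50; (5, 100)]

Write x_i = (sqrt(2520) + m_i)/d_i with (m_0, d_0) = (0, 1). a_0 = floor(sqrt(2520)) = 50, since 50^2 = 2500 <= 2520 < 2601 = 51^2.
Iterate m_{i+1} = d_i*a_i - m_i, d_{i+1} = (2520 - m_{i+1}^2)/d_i, a_{i+1} = floor((a_0 + m_{i+1})/d_{i+1}):
  m_1 = 1*50 - 0 = 50, d_1 = (2520 - 50^2)/1 = 20/1 = 20, a_1 = floor((50 + 50)/20) = 5.
  m_2 = 20*5 - 50 = 50, d_2 = (2520 - 50^2)/20 = 20/20 = 1, a_2 = floor((50 + 50)/1) = 100.
  m_3 = 1*100 - 50 = 50, d_3 = (2520 - 50^2)/1 = 20/1 = 20: (m_3, d_3) = (m_1, d_1) = (50, 20), so from here the quotients repeat a_1, a_2; the period length is 2.
Hence the expansion of sqrt(2520) is a_0 = 50 followed by the repeating block 5, 100 (period 2).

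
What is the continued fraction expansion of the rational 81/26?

[3; 8, 1, 2]

Run the Euclidean algorithm on 81 and 26; the successive quotients are the partial quotients a_0, a_1, ... (each step inverts the fractional part left over by the previous one):
  81 = 3*26 + 3, so a_0 = 3.
  26 = 8*3 + 2, so a_1 = 8.
  3 = 1*2 + 1, so a_2 = 1.
  2 = 2*1 + 0, so a_3 = 2.
The remainder reaches 0 after 4 divisions, so the expansion has 4 partial quotients, read off in order.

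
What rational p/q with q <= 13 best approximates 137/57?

12/5

Expand x = 137/57 as a continued fraction with the Euclidean algorithm:
  137 = 2*57 + 23, so a_0 = 2.
  57 = 2*23 + 11, so a_1 = 2.
  23 = 2*11 + 1, so a_2 = 2.
  11 = 11*1 + 0, so a_3 = 11.
so x = [2; 2, 2, 11].
Convergents (p_i = a_i*p_{i-1} + p_{i-2}, q_i = a_i*q_{i-1} + q_{i-2} with p_{-2}=0, p_{-1}=1, q_{-2}=1, q_{-1}=0), until the denominator exceeds 13:
  i=0: a_0=2, p_0 = 2*1 + 0 = 2, q_0 = 2*0 + 1 = 1.
  i=1: a_1=2, p_1 = 2*2 + 1 = 5, q_1 = 2*1 + 0 = 2.
  i=2: a_2=2, p_2 = 2*5 + 2 = 12, q_2 = 2*2 + 1 = 5.
  i=3: a_3=11, p_3 = 11*12 + 5 = 137, q_3 = 11*5 + 2 = 57.
q_3 = 57 > 13, so the last convergent with denominator <= 13 is p_2/q_2 = 12/5.
The closest fraction with denominator <= 13 is either p_2/q_2 or the intermediate fraction (k*p_2 + p_1)/(k*q_2 + q_1) with the largest k >= 1 whose denominator stays <= 13; these approach x as k grows, and every other convergent or intermediate fraction in range is farther away.
Largest k: floor((13 - q_1)/q_2) = floor((13 - 2)/5) = 2.
That gives (2*12 + 5)/(2*5 + 2) = 29/12.
Compare the errors: |x - 12/5| = |137*5 - 12*57|/(57*5) = 1/285, and |x - 29/12| = |137*12 - 29*57|/(57*12) = 9/684.
Cross-multiplying, 1*684 = 684 < 2565 = 9*285, so 1/285 is smaller: the convergent 12/5 is closer to x than 29/12.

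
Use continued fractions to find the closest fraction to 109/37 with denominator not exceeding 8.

3/1

Expand x = 109/37 as a continued fraction with the Euclidean algorithm:
  109 = 2*37 + 35, so a_0 = 2.
  37 = 1*35 + 2, so a_1 = 1.
  35 = 17*2 + 1, so a_2 = 17.
  2 = 2*1 + 0, so a_3 = 2.
so x = [2; 1, 17, 2].
Convergents (p_i = a_i*p_{i-1} + p_{i-2}, q_i = a_i*q_{i-1} + q_{i-2} with p_{-2}=0, p_{-1}=1, q_{-2}=1, q_{-1}=0), until the denominator exceeds 8:
  i=0: a_0=2, p_0 = 2*1 + 0 = 2, q_0 = 2*0 + 1 = 1.
  i=1: a_1=1, p_1 = 1*2 + 1 = 3, q_1 = 1*1 + 0 = 1.
  i=2: a_2=17, p_2 = 17*3 + 2 = 53, q_2 = 17*1 + 1 = 18.
q_2 = 18 > 8, so the last convergent with denominator <= 8 is p_1/q_1 = 3/1.
The closest fraction with denominator <= 8 is either p_1/q_1 or the intermediate fraction (k*p_1 + p_0)/(k*q_1 + q_0) with the largest k >= 1 whose denominator stays <= 8; these approach x as k grows, and every other convergent or intermediate fraction in range is farther away.
Largest k: floor((8 - q_0)/q_1) = floor((8 - 1)/1) = 7.
That gives (7*3 + 2)/(7*1 + 1) = 23/8.
Compare the errors: |x - 3/1| = |109*1 - 3*37|/(37*1) = 2/37, and |x - 23/8| = |109*8 - 23*37|/(37*8) = 21/296.
Cross-multiplying, 2*296 = 592 < 777 = 21*37, so 2/37 is smaller: the convergent 3/1 is closer to x than 23/8.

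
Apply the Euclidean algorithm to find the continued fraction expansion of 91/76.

Run the Euclidean algorithm on 91 and 76; the successive quotients are the partial quotients a_0, a_1, ... (each step inverts the fractional part left over by the previous one):
  91 = 1*76 + 15, so a_0 = 1.
  76 = 5*15 + 1, so a_1 = 5.
  15 = 15*1 + 0, so a_2 = 15.
The remainder reaches 0 after 3 divisions, so the expansion has 3 partial quotients, read off in order.

[1; 5, 15]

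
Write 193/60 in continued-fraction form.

[3; 4, 1, 1, 1, 1, 2]

Run the Euclidean algorithm on 193 and 60; the successive quotients are the partial quotients a_0, a_1, ... (each step inverts the fractional part left over by the previous one):
  193 = 3*60 + 13, so a_0 = 3.
  60 = 4*13 + 8, so a_1 = 4.
  13 = 1*8 + 5, so a_2 = 1.
  8 = 1*5 + 3, so a_3 = 1.
  5 = 1*3 + 2, so a_4 = 1.
  3 = 1*2 + 1, so a_5 = 1.
  2 = 2*1 + 0, so a_6 = 2.
The remainder reaches 0 after 7 divisions, so the expansion has 7 partial quotients, read off in order.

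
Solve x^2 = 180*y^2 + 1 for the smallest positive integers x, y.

First expand sqrt(180) as a continued fraction. With x_i = (sqrt(180) + m_i)/d_i and (m_0, d_0) = (0, 1): a_0 = floor(sqrt(180)) = 13, since 13^2 = 169 <= 180 < 196 = 14^2.
Iterate m_{i+1} = d_i*a_i - m_i, d_{i+1} = (180 - m_{i+1}^2)/d_i, a_{i+1} = floor((a_0 + m_{i+1})/d_{i+1}):
  m_1 = 1*13 - 0 = 13, d_1 = (180 - 13^2)/1 = 11/1 = 11, a_1 = floor((13 + 13)/11) = 2.
  m_2 = 11*2 - 13 = 9, d_2 = (180 - 9^2)/11 = 99/11 = 9, a_2 = floor((13 + 9)/9) = 2.
  m_3 = 9*2 - 9 = 9, d_3 = (180 - 9^2)/9 = 99/9 = 11, a_3 = floor((13 + 9)/11) = 2.
  m_4 = 11*2 - 9 = 13, d_4 = (180 - 13^2)/11 = 11/11 = 1, a_4 = floor((13 + 13)/1) = 26.
  m_5 = 1*26 - 13 = 13, d_5 = (180 - 13^2)/1 = 11/1 = 11: (m_5, d_5) = (m_1, d_1) = (13, 11), so from here the quotients repeat a_1, ..., a_4; the period length is 4.
So sqrt(180) = [13; (2, 2, 2, 26)] with period length k = 4.
k is even, so the fundamental solution of x^2 - 180y^2 = 1 is (p_{k-1}, q_{k-1}) = (p_3, q_3); compute convergents through index 3.
Convergents (p_i = a_i*p_{i-1} + p_{i-2}, q_i = a_i*q_{i-1} + q_{i-2} with p_{-2}=0, p_{-1}=1, q_{-2}=1, q_{-1}=0):
  i=0: a_0=13, p_0 = 13*1 + 0 = 13, q_0 = 13*0 + 1 = 1.
  i=1: a_1=2, p_1 = 2*13 + 1 = 27, q_1 = 2*1 + 0 = 2.
  i=2: a_2=2, p_2 = 2*27 + 13 = 67, q_2 = 2*2 + 1 = 5.
  i=3: a_3=2, p_3 = 2*67 + 27 = 161, q_3 = 2*5 + 2 = 12.
Check: 161^2 - 180*12^2 = 25921 - 25920 = 1, so (x, y) = (161, 12) solves the equation, and by the theorem it is the least positive solution.

(x, y) = (161, 12)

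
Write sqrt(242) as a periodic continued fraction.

[15; (1, 1, 3, 1, 14, 1, 3, 1, 1, 30)]

Write x_i = (sqrt(242) + m_i)/d_i with (m_0, d_0) = (0, 1). a_0 = floor(sqrt(242)) = 15, since 15^2 = 225 <= 242 < 256 = 16^2.
Iterate m_{i+1} = d_i*a_i - m_i, d_{i+1} = (242 - m_{i+1}^2)/d_i, a_{i+1} = floor((a_0 + m_{i+1})/d_{i+1}):
  m_1 = 1*15 - 0 = 15, d_1 = (242 - 15^2)/1 = 17/1 = 17, a_1 = floor((15 + 15)/17) = 1.
  m_2 = 17*1 - 15 = 2, d_2 = (242 - 2^2)/17 = 238/17 = 14, a_2 = floor((15 + 2)/14) = 1.
  m_3 = 14*1 - 2 = 12, d_3 = (242 - 12^2)/14 = 98/14 = 7, a_3 = floor((15 + 12)/7) = 3.
  m_4 = 7*3 - 12 = 9, d_4 = (242 - 9^2)/7 = 161/7 = 23, a_4 = floor((15 + 9)/23) = 1.
  m_5 = 23*1 - 9 = 14, d_5 = (242 - 14^2)/23 = 46/23 = 2, a_5 = floor((15 + 14)/2) = 14.
  m_6 = 2*14 - 14 = 14, d_6 = (242 - 14^2)/2 = 46/2 = 23, a_6 = floor((15 + 14)/23) = 1.
  m_7 = 23*1 - 14 = 9, d_7 = (242 - 9^2)/23 = 161/23 = 7, a_7 = floor((15 + 9)/7) = 3.
  m_8 = 7*3 - 9 = 12, d_8 = (242 - 12^2)/7 = 98/7 = 14, a_8 = floor((15 + 12)/14) = 1.
  m_9 = 14*1 - 12 = 2, d_9 = (242 - 2^2)/14 = 238/14 = 17, a_9 = floor((15 + 2)/17) = 1.
  m_10 = 17*1 - 2 = 15, d_10 = (242 - 15^2)/17 = 17/17 = 1, a_10 = floor((15 + 15)/1) = 30.
  m_11 = 1*30 - 15 = 15, d_11 = (242 - 15^2)/1 = 17/1 = 17: (m_11, d_11) = (m_1, d_1) = (15, 17), so from here the quotients repeat a_1, ..., a_10; the period length is 10.
Hence the expansion of sqrt(242) is a_0 = 15 followed by the repeating block 1, 1, 3, 1, 14, 1, 3, 1, 1, 30 (period 10).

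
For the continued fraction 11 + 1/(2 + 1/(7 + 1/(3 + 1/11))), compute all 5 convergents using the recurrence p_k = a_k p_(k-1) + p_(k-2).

Using the convergent recurrence p_i = a_i*p_{i-1} + p_{i-2}, q_i = a_i*q_{i-1} + q_{i-2} with p_{-2}=0, p_{-1}=1, q_{-2}=1, q_{-1}=0:
  i=0: a_0=11, p_0 = 11*1 + 0 = 11, q_0 = 11*0 + 1 = 1.
  i=1: a_1=2, p_1 = 2*11 + 1 = 23, q_1 = 2*1 + 0 = 2.
  i=2: a_2=7, p_2 = 7*23 + 11 = 172, q_2 = 7*2 + 1 = 15.
  i=3: a_3=3, p_3 = 3*172 + 23 = 539, q_3 = 3*15 + 2 = 47.
  i=4: a_4=11, p_4 = 11*539 + 172 = 6101, q_4 = 11*47 + 15 = 532.

11/1, 23/2, 172/15, 539/47, 6101/532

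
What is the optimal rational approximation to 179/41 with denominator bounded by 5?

Expand x = 179/41 as a continued fraction with the Euclidean algorithm:
  179 = 4*41 + 15, so a_0 = 4.
  41 = 2*15 + 11, so a_1 = 2.
  15 = 1*11 + 4, so a_2 = 1.
  11 = 2*4 + 3, so a_3 = 2.
  4 = 1*3 + 1, so a_4 = 1.
  3 = 3*1 + 0, so a_5 = 3.
so x = [4; 2, 1, 2, 1, 3].
Convergents (p_i = a_i*p_{i-1} + p_{i-2}, q_i = a_i*q_{i-1} + q_{i-2} with p_{-2}=0, p_{-1}=1, q_{-2}=1, q_{-1}=0), until the denominator exceeds 5:
  i=0: a_0=4, p_0 = 4*1 + 0 = 4, q_0 = 4*0 + 1 = 1.
  i=1: a_1=2, p_1 = 2*4 + 1 = 9, q_1 = 2*1 + 0 = 2.
  i=2: a_2=1, p_2 = 1*9 + 4 = 13, q_2 = 1*2 + 1 = 3.
  i=3: a_3=2, p_3 = 2*13 + 9 = 35, q_3 = 2*3 + 2 = 8.
q_3 = 8 > 5, so the last convergent with denominator <= 5 is p_2/q_2 = 13/3.
The closest fraction with denominator <= 5 is either p_2/q_2 or the intermediate fraction (k*p_2 + p_1)/(k*q_2 + q_1) with the largest k >= 1 whose denominator stays <= 5; these approach x as k grows, and every other convergent or intermediate fraction in range is farther away.
Largest k: floor((5 - q_1)/q_2) = floor((5 - 2)/3) = 1.
That gives (1*13 + 9)/(1*3 + 2) = 22/5.
Compare the errors: |x - 13/3| = |179*3 - 13*41|/(41*3) = 4/123, and |x - 22/5| = |179*5 - 22*41|/(41*5) = 7/205.
Cross-multiplying, 4*205 = 820 < 861 = 7*123, so 4/123 is smaller: the convergent 13/3 is closer to x than 22/5.

13/3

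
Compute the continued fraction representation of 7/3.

Run the Euclidean algorithm on 7 and 3; the successive quotients are the partial quotients a_0, a_1, ... (each step inverts the fractional part left over by the previous one):
  7 = 2*3 + 1, so a_0 = 2.
  3 = 3*1 + 0, so a_1 = 3.
The remainder reaches 0 after 2 divisions, so the expansion has 2 partial quotients, read off in order.

[2; 3]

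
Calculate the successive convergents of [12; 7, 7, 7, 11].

Using the convergent recurrence p_i = a_i*p_{i-1} + p_{i-2}, q_i = a_i*q_{i-1} + q_{i-2} with p_{-2}=0, p_{-1}=1, q_{-2}=1, q_{-1}=0:
  i=0: a_0=12, p_0 = 12*1 + 0 = 12, q_0 = 12*0 + 1 = 1.
  i=1: a_1=7, p_1 = 7*12 + 1 = 85, q_1 = 7*1 + 0 = 7.
  i=2: a_2=7, p_2 = 7*85 + 12 = 607, q_2 = 7*7 + 1 = 50.
  i=3: a_3=7, p_3 = 7*607 + 85 = 4334, q_3 = 7*50 + 7 = 357.
  i=4: a_4=11, p_4 = 11*4334 + 607 = 48281, q_4 = 11*357 + 50 = 3977.

12/1, 85/7, 607/50, 4334/357, 48281/3977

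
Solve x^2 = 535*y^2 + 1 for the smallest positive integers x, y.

(x, y) = (1618804, 69987)

First expand sqrt(535) as a continued fraction. With x_i = (sqrt(535) + m_i)/d_i and (m_0, d_0) = (0, 1): a_0 = floor(sqrt(535)) = 23, since 23^2 = 529 <= 535 < 576 = 24^2.
Iterate m_{i+1} = d_i*a_i - m_i, d_{i+1} = (535 - m_{i+1}^2)/d_i, a_{i+1} = floor((a_0 + m_{i+1})/d_{i+1}):
  m_1 = 1*23 - 0 = 23, d_1 = (535 - 23^2)/1 = 6/1 = 6, a_1 = floor((23 + 23)/6) = 7.
  m_2 = 6*7 - 23 = 19, d_2 = (535 - 19^2)/6 = 174/6 = 29, a_2 = floor((23 + 19)/29) = 1.
  m_3 = 29*1 - 19 = 10, d_3 = (535 - 10^2)/29 = 435/29 = 15, a_3 = floor((23 + 10)/15) = 2.
  m_4 = 15*2 - 10 = 20, d_4 = (535 - 20^2)/15 = 135/15 = 9, a_4 = floor((23 + 20)/9) = 4.
  m_5 = 9*4 - 20 = 16, d_5 = (535 - 16^2)/9 = 279/9 = 31, a_5 = floor((23 + 16)/31) = 1.
  m_6 = 31*1 - 16 = 15, d_6 = (535 - 15^2)/31 = 310/31 = 10, a_6 = floor((23 + 15)/10) = 3.
  m_7 = 10*3 - 15 = 15, d_7 = (535 - 15^2)/10 = 310/10 = 31, a_7 = floor((23 + 15)/31) = 1.
  m_8 = 31*1 - 15 = 16, d_8 = (535 - 16^2)/31 = 279/31 = 9, a_8 = floor((23 + 16)/9) = 4.
  m_9 = 9*4 - 16 = 20, d_9 = (535 - 20^2)/9 = 135/9 = 15, a_9 = floor((23 + 20)/15) = 2.
  m_10 = 15*2 - 20 = 10, d_10 = (535 - 10^2)/15 = 435/15 = 29, a_10 = floor((23 + 10)/29) = 1.
  m_11 = 29*1 - 10 = 19, d_11 = (535 - 19^2)/29 = 174/29 = 6, a_11 = floor((23 + 19)/6) = 7.
  m_12 = 6*7 - 19 = 23, d_12 = (535 - 23^2)/6 = 6/6 = 1, a_12 = floor((23 + 23)/1) = 46.
  m_13 = 1*46 - 23 = 23, d_13 = (535 - 23^2)/1 = 6/1 = 6: (m_13, d_13) = (m_1, d_1) = (23, 6), so from here the quotients repeat a_1, ..., a_12; the period length is 12.
So sqrt(535) = [23; (7, 1, 2, 4, 1, 3, 1, 4, 2, 1, 7, 46)] with period length k = 12.
k is even, so the fundamental solution of x^2 - 535y^2 = 1 is (p_{k-1}, q_{k-1}) = (p_11, q_11); compute convergents through index 11.
Convergents (p_i = a_i*p_{i-1} + p_{i-2}, q_i = a_i*q_{i-1} + q_{i-2} with p_{-2}=0, p_{-1}=1, q_{-2}=1, q_{-1}=0):
  i=0: a_0=23, p_0 = 23*1 + 0 = 23, q_0 = 23*0 + 1 = 1.
  i=1: a_1=7, p_1 = 7*23 + 1 = 162, q_1 = 7*1 + 0 = 7.
  i=2: a_2=1, p_2 = 1*162 + 23 = 185, q_2 = 1*7 + 1 = 8.
  i=3: a_3=2, p_3 = 2*185 + 162 = 532, q_3 = 2*8 + 7 = 23.
  i=4: a_4=4, p_4 = 4*532 + 185 = 2313, q_4 = 4*23 + 8 = 100.
  i=5: a_5=1, p_5 = 1*2313 + 532 = 2845, q_5 = 1*100 + 23 = 123.
  i=6: a_6=3, p_6 = 3*2845 + 2313 = 10848, q_6 = 3*123 + 100 = 469.
  i=7: a_7=1, p_7 = 1*10848 + 2845 = 13693, q_7 = 1*469 + 123 = 592.
  i=8: a_8=4, p_8 = 4*13693 + 10848 = 65620, q_8 = 4*592 + 469 = 2837.
  i=9: a_9=2, p_9 = 2*65620 + 13693 = 144933, q_9 = 2*2837 + 592 = 6266.
  i=10: a_10=1, p_10 = 1*144933 + 65620 = 210553, q_10 = 1*6266 + 2837 = 9103.
  i=11: a_11=7, p_11 = 7*210553 + 144933 = 1618804, q_11 = 7*9103 + 6266 = 69987.
Check: 1618804^2 - 535*69987^2 = 2620526390416 - 2620526390415 = 1, so (x, y) = (1618804, 69987) solves the equation, and by the theorem it is the least positive solution.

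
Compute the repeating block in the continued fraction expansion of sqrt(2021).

[44; (1, 21, 2, 21, 1, 88)]

Write x_i = (sqrt(2021) + m_i)/d_i with (m_0, d_0) = (0, 1). a_0 = floor(sqrt(2021)) = 44, since 44^2 = 1936 <= 2021 < 2025 = 45^2.
Iterate m_{i+1} = d_i*a_i - m_i, d_{i+1} = (2021 - m_{i+1}^2)/d_i, a_{i+1} = floor((a_0 + m_{i+1})/d_{i+1}):
  m_1 = 1*44 - 0 = 44, d_1 = (2021 - 44^2)/1 = 85/1 = 85, a_1 = floor((44 + 44)/85) = 1.
  m_2 = 85*1 - 44 = 41, d_2 = (2021 - 41^2)/85 = 340/85 = 4, a_2 = floor((44 + 41)/4) = 21.
  m_3 = 4*21 - 41 = 43, d_3 = (2021 - 43^2)/4 = 172/4 = 43, a_3 = floor((44 + 43)/43) = 2.
  m_4 = 43*2 - 43 = 43, d_4 = (2021 - 43^2)/43 = 172/43 = 4, a_4 = floor((44 + 43)/4) = 21.
  m_5 = 4*21 - 43 = 41, d_5 = (2021 - 41^2)/4 = 340/4 = 85, a_5 = floor((44 + 41)/85) = 1.
  m_6 = 85*1 - 41 = 44, d_6 = (2021 - 44^2)/85 = 85/85 = 1, a_6 = floor((44 + 44)/1) = 88.
  m_7 = 1*88 - 44 = 44, d_7 = (2021 - 44^2)/1 = 85/1 = 85: (m_7, d_7) = (m_1, d_1) = (44, 85), so from here the quotients repeat a_1, ..., a_6; the period length is 6.
Hence the expansion of sqrt(2021) is a_0 = 44 followed by the repeating block 1, 21, 2, 21, 1, 88 (period 6).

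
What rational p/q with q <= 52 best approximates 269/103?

47/18

Expand x = 269/103 as a continued fraction with the Euclidean algorithm:
  269 = 2*103 + 63, so a_0 = 2.
  103 = 1*63 + 40, so a_1 = 1.
  63 = 1*40 + 23, so a_2 = 1.
  40 = 1*23 + 17, so a_3 = 1.
  23 = 1*17 + 6, so a_4 = 1.
  17 = 2*6 + 5, so a_5 = 2.
  6 = 1*5 + 1, so a_6 = 1.
  5 = 5*1 + 0, so a_7 = 5.
so x = [2; 1, 1, 1, 1, 2, 1, 5].
Convergents (p_i = a_i*p_{i-1} + p_{i-2}, q_i = a_i*q_{i-1} + q_{i-2} with p_{-2}=0, p_{-1}=1, q_{-2}=1, q_{-1}=0), until the denominator exceeds 52:
  i=0: a_0=2, p_0 = 2*1 + 0 = 2, q_0 = 2*0 + 1 = 1.
  i=1: a_1=1, p_1 = 1*2 + 1 = 3, q_1 = 1*1 + 0 = 1.
  i=2: a_2=1, p_2 = 1*3 + 2 = 5, q_2 = 1*1 + 1 = 2.
  i=3: a_3=1, p_3 = 1*5 + 3 = 8, q_3 = 1*2 + 1 = 3.
  i=4: a_4=1, p_4 = 1*8 + 5 = 13, q_4 = 1*3 + 2 = 5.
  i=5: a_5=2, p_5 = 2*13 + 8 = 34, q_5 = 2*5 + 3 = 13.
  i=6: a_6=1, p_6 = 1*34 + 13 = 47, q_6 = 1*13 + 5 = 18.
  i=7: a_7=5, p_7 = 5*47 + 34 = 269, q_7 = 5*18 + 13 = 103.
q_7 = 103 > 52, so the last convergent with denominator <= 52 is p_6/q_6 = 47/18.
The closest fraction with denominator <= 52 is either p_6/q_6 or the intermediate fraction (k*p_6 + p_5)/(k*q_6 + q_5) with the largest k >= 1 whose denominator stays <= 52; these approach x as k grows, and every other convergent or intermediate fraction in range is farther away.
Largest k: floor((52 - q_5)/q_6) = floor((52 - 13)/18) = 2.
That gives (2*47 + 34)/(2*18 + 13) = 128/49.
Compare the errors: |x - 47/18| = |269*18 - 47*103|/(103*18) = 1/1854, and |x - 128/49| = |269*49 - 128*103|/(103*49) = 3/5047.
Cross-multiplying, 1*5047 = 5047 < 5562 = 3*1854, so 1/1854 is smaller: the convergent 47/18 is closer to x than 128/49.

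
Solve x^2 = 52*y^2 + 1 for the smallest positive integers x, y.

(x, y) = (649, 90)

First expand sqrt(52) as a continued fraction. With x_i = (sqrt(52) + m_i)/d_i and (m_0, d_0) = (0, 1): a_0 = floor(sqrt(52)) = 7, since 7^2 = 49 <= 52 < 64 = 8^2.
Iterate m_{i+1} = d_i*a_i - m_i, d_{i+1} = (52 - m_{i+1}^2)/d_i, a_{i+1} = floor((a_0 + m_{i+1})/d_{i+1}):
  m_1 = 1*7 - 0 = 7, d_1 = (52 - 7^2)/1 = 3/1 = 3, a_1 = floor((7 + 7)/3) = 4.
  m_2 = 3*4 - 7 = 5, d_2 = (52 - 5^2)/3 = 27/3 = 9, a_2 = floor((7 + 5)/9) = 1.
  m_3 = 9*1 - 5 = 4, d_3 = (52 - 4^2)/9 = 36/9 = 4, a_3 = floor((7 + 4)/4) = 2.
  m_4 = 4*2 - 4 = 4, d_4 = (52 - 4^2)/4 = 36/4 = 9, a_4 = floor((7 + 4)/9) = 1.
  m_5 = 9*1 - 4 = 5, d_5 = (52 - 5^2)/9 = 27/9 = 3, a_5 = floor((7 + 5)/3) = 4.
  m_6 = 3*4 - 5 = 7, d_6 = (52 - 7^2)/3 = 3/3 = 1, a_6 = floor((7 + 7)/1) = 14.
  m_7 = 1*14 - 7 = 7, d_7 = (52 - 7^2)/1 = 3/1 = 3: (m_7, d_7) = (m_1, d_1) = (7, 3), so from here the quotients repeat a_1, ..., a_6; the period length is 6.
So sqrt(52) = [7; (4, 1, 2, 1, 4, 14)] with period length k = 6.
k is even, so the fundamental solution of x^2 - 52y^2 = 1 is (p_{k-1}, q_{k-1}) = (p_5, q_5); compute convergents through index 5.
Convergents (p_i = a_i*p_{i-1} + p_{i-2}, q_i = a_i*q_{i-1} + q_{i-2} with p_{-2}=0, p_{-1}=1, q_{-2}=1, q_{-1}=0):
  i=0: a_0=7, p_0 = 7*1 + 0 = 7, q_0 = 7*0 + 1 = 1.
  i=1: a_1=4, p_1 = 4*7 + 1 = 29, q_1 = 4*1 + 0 = 4.
  i=2: a_2=1, p_2 = 1*29 + 7 = 36, q_2 = 1*4 + 1 = 5.
  i=3: a_3=2, p_3 = 2*36 + 29 = 101, q_3 = 2*5 + 4 = 14.
  i=4: a_4=1, p_4 = 1*101 + 36 = 137, q_4 = 1*14 + 5 = 19.
  i=5: a_5=4, p_5 = 4*137 + 101 = 649, q_5 = 4*19 + 14 = 90.
Check: 649^2 - 52*90^2 = 421201 - 421200 = 1, so (x, y) = (649, 90) solves the equation, and by the theorem it is the least positive solution.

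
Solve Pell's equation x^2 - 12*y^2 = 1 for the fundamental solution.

First expand sqrt(12) as a continued fraction. With x_i = (sqrt(12) + m_i)/d_i and (m_0, d_0) = (0, 1): a_0 = floor(sqrt(12)) = 3, since 3^2 = 9 <= 12 < 16 = 4^2.
Iterate m_{i+1} = d_i*a_i - m_i, d_{i+1} = (12 - m_{i+1}^2)/d_i, a_{i+1} = floor((a_0 + m_{i+1})/d_{i+1}):
  m_1 = 1*3 - 0 = 3, d_1 = (12 - 3^2)/1 = 3/1 = 3, a_1 = floor((3 + 3)/3) = 2.
  m_2 = 3*2 - 3 = 3, d_2 = (12 - 3^2)/3 = 3/3 = 1, a_2 = floor((3 + 3)/1) = 6.
  m_3 = 1*6 - 3 = 3, d_3 = (12 - 3^2)/1 = 3/1 = 3: (m_3, d_3) = (m_1, d_1) = (3, 3), so from here the quotients repeat a_1, a_2; the period length is 2.
So sqrt(12) = [3; (2, 6)] with period length k = 2.
k is even, so the fundamental solution of x^2 - 12y^2 = 1 is (p_{k-1}, q_{k-1}) = (p_1, q_1); compute convergents through index 1.
Convergents (p_i = a_i*p_{i-1} + p_{i-2}, q_i = a_i*q_{i-1} + q_{i-2} with p_{-2}=0, p_{-1}=1, q_{-2}=1, q_{-1}=0):
  i=0: a_0=3, p_0 = 3*1 + 0 = 3, q_0 = 3*0 + 1 = 1.
  i=1: a_1=2, p_1 = 2*3 + 1 = 7, q_1 = 2*1 + 0 = 2.
Check: 7^2 - 12*2^2 = 49 - 48 = 1, so (x, y) = (7, 2) solves the equation, and by the theorem it is the least positive solution.

(x, y) = (7, 2)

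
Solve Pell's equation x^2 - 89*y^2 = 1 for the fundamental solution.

First expand sqrt(89) as a continued fraction. With x_i = (sqrt(89) + m_i)/d_i and (m_0, d_0) = (0, 1): a_0 = floor(sqrt(89)) = 9, since 9^2 = 81 <= 89 < 100 = 10^2.
Iterate m_{i+1} = d_i*a_i - m_i, d_{i+1} = (89 - m_{i+1}^2)/d_i, a_{i+1} = floor((a_0 + m_{i+1})/d_{i+1}):
  m_1 = 1*9 - 0 = 9, d_1 = (89 - 9^2)/1 = 8/1 = 8, a_1 = floor((9 + 9)/8) = 2.
  m_2 = 8*2 - 9 = 7, d_2 = (89 - 7^2)/8 = 40/8 = 5, a_2 = floor((9 + 7)/5) = 3.
  m_3 = 5*3 - 7 = 8, d_3 = (89 - 8^2)/5 = 25/5 = 5, a_3 = floor((9 + 8)/5) = 3.
  m_4 = 5*3 - 8 = 7, d_4 = (89 - 7^2)/5 = 40/5 = 8, a_4 = floor((9 + 7)/8) = 2.
  m_5 = 8*2 - 7 = 9, d_5 = (89 - 9^2)/8 = 8/8 = 1, a_5 = floor((9 + 9)/1) = 18.
  m_6 = 1*18 - 9 = 9, d_6 = (89 - 9^2)/1 = 8/1 = 8: (m_6, d_6) = (m_1, d_1) = (9, 8), so from here the quotients repeat a_1, ..., a_5; the period length is 5.
So sqrt(89) = [9; (2, 3, 3, 2, 18)] with period length k = 5.
k is odd, so (p_{k-1}, q_{k-1}) only solves x^2 - 89y^2 = -1 and the fundamental solution of x^2 - 89y^2 = 1 is (p_{2k-1}, q_{2k-1}) = (p_9, q_9); compute convergents through index 9, running through the period twice.
Convergents (p_i = a_i*p_{i-1} + p_{i-2}, q_i = a_i*q_{i-1} + q_{i-2} with p_{-2}=0, p_{-1}=1, q_{-2}=1, q_{-1}=0):
  i=0: a_0=9, p_0 = 9*1 + 0 = 9, q_0 = 9*0 + 1 = 1.
  i=1: a_1=2, p_1 = 2*9 + 1 = 19, q_1 = 2*1 + 0 = 2.
  i=2: a_2=3, p_2 = 3*19 + 9 = 66, q_2 = 3*2 + 1 = 7.
  i=3: a_3=3, p_3 = 3*66 + 19 = 217, q_3 = 3*7 + 2 = 23.
  i=4: a_4=2, p_4 = 2*217 + 66 = 500, q_4 = 2*23 + 7 = 53.
  i=5: a_5=18, p_5 = 18*500 + 217 = 9217, q_5 = 18*53 + 23 = 977.
  i=6: a_6=2, p_6 = 2*9217 + 500 = 18934, q_6 = 2*977 + 53 = 2007.
  i=7: a_7=3, p_7 = 3*18934 + 9217 = 66019, q_7 = 3*2007 + 977 = 6998.
  i=8: a_8=3, p_8 = 3*66019 + 18934 = 216991, q_8 = 3*6998 + 2007 = 23001.
  i=9: a_9=2, p_9 = 2*216991 + 66019 = 500001, q_9 = 2*23001 + 6998 = 53000.
Indeed p_4^2 - 89*q_4^2 = 250000 - 250001 = -1, not +1.
Check: 500001^2 - 89*53000^2 = 250001000001 - 250001000000 = 1, so (x, y) = (500001, 53000) solves the equation, and by the theorem it is the least positive solution.

(x, y) = (500001, 53000)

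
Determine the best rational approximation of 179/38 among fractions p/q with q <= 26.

Expand x = 179/38 as a continued fraction with the Euclidean algorithm:
  179 = 4*38 + 27, so a_0 = 4.
  38 = 1*27 + 11, so a_1 = 1.
  27 = 2*11 + 5, so a_2 = 2.
  11 = 2*5 + 1, so a_3 = 2.
  5 = 5*1 + 0, so a_4 = 5.
so x = [4; 1, 2, 2, 5].
Convergents (p_i = a_i*p_{i-1} + p_{i-2}, q_i = a_i*q_{i-1} + q_{i-2} with p_{-2}=0, p_{-1}=1, q_{-2}=1, q_{-1}=0), until the denominator exceeds 26:
  i=0: a_0=4, p_0 = 4*1 + 0 = 4, q_0 = 4*0 + 1 = 1.
  i=1: a_1=1, p_1 = 1*4 + 1 = 5, q_1 = 1*1 + 0 = 1.
  i=2: a_2=2, p_2 = 2*5 + 4 = 14, q_2 = 2*1 + 1 = 3.
  i=3: a_3=2, p_3 = 2*14 + 5 = 33, q_3 = 2*3 + 1 = 7.
  i=4: a_4=5, p_4 = 5*33 + 14 = 179, q_4 = 5*7 + 3 = 38.
q_4 = 38 > 26, so the last convergent with denominator <= 26 is p_3/q_3 = 33/7.
The closest fraction with denominator <= 26 is either p_3/q_3 or the intermediate fraction (k*p_3 + p_2)/(k*q_3 + q_2) with the largest k >= 1 whose denominator stays <= 26; these approach x as k grows, and every other convergent or intermediate fraction in range is farther away.
Largest k: floor((26 - q_2)/q_3) = floor((26 - 3)/7) = 3.
That gives (3*33 + 14)/(3*7 + 3) = 113/24.
Compare the errors: |x - 33/7| = |179*7 - 33*38|/(38*7) = 1/266, and |x - 113/24| = |179*24 - 113*38|/(38*24) = 2/912.
Cross-multiplying, 2*266 = 532 < 912 = 1*912, so 2/912 is smaller: the intermediate fraction 113/24 is closer to x than 33/7.

113/24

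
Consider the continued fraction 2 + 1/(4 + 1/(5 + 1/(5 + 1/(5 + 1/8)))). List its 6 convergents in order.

Using the convergent recurrence p_i = a_i*p_{i-1} + p_{i-2}, q_i = a_i*q_{i-1} + q_{i-2} with p_{-2}=0, p_{-1}=1, q_{-2}=1, q_{-1}=0:
  i=0: a_0=2, p_0 = 2*1 + 0 = 2, q_0 = 2*0 + 1 = 1.
  i=1: a_1=4, p_1 = 4*2 + 1 = 9, q_1 = 4*1 + 0 = 4.
  i=2: a_2=5, p_2 = 5*9 + 2 = 47, q_2 = 5*4 + 1 = 21.
  i=3: a_3=5, p_3 = 5*47 + 9 = 244, q_3 = 5*21 + 4 = 109.
  i=4: a_4=5, p_4 = 5*244 + 47 = 1267, q_4 = 5*109 + 21 = 566.
  i=5: a_5=8, p_5 = 8*1267 + 244 = 10380, q_5 = 8*566 + 109 = 4637.

2/1, 9/4, 47/21, 244/109, 1267/566, 10380/4637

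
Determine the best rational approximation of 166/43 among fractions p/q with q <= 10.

27/7

Expand x = 166/43 as a continued fraction with the Euclidean algorithm:
  166 = 3*43 + 37, so a_0 = 3.
  43 = 1*37 + 6, so a_1 = 1.
  37 = 6*6 + 1, so a_2 = 6.
  6 = 6*1 + 0, so a_3 = 6.
so x = [3; 1, 6, 6].
Convergents (p_i = a_i*p_{i-1} + p_{i-2}, q_i = a_i*q_{i-1} + q_{i-2} with p_{-2}=0, p_{-1}=1, q_{-2}=1, q_{-1}=0), until the denominator exceeds 10:
  i=0: a_0=3, p_0 = 3*1 + 0 = 3, q_0 = 3*0 + 1 = 1.
  i=1: a_1=1, p_1 = 1*3 + 1 = 4, q_1 = 1*1 + 0 = 1.
  i=2: a_2=6, p_2 = 6*4 + 3 = 27, q_2 = 6*1 + 1 = 7.
  i=3: a_3=6, p_3 = 6*27 + 4 = 166, q_3 = 6*7 + 1 = 43.
q_3 = 43 > 10, so the last convergent with denominator <= 10 is p_2/q_2 = 27/7.
The closest fraction with denominator <= 10 is either p_2/q_2 or the intermediate fraction (k*p_2 + p_1)/(k*q_2 + q_1) with the largest k >= 1 whose denominator stays <= 10; these approach x as k grows, and every other convergent or intermediate fraction in range is farther away.
Largest k: floor((10 - q_1)/q_2) = floor((10 - 1)/7) = 1.
That gives (1*27 + 4)/(1*7 + 1) = 31/8.
Compare the errors: |x - 27/7| = |166*7 - 27*43|/(43*7) = 1/301, and |x - 31/8| = |166*8 - 31*43|/(43*8) = 5/344.
Cross-multiplying, 1*344 = 344 < 1505 = 5*301, so 1/301 is smaller: the convergent 27/7 is closer to x than 31/8.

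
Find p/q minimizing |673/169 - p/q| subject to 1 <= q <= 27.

Expand x = 673/169 as a continued fraction with the Euclidean algorithm:
  673 = 3*169 + 166, so a_0 = 3.
  169 = 1*166 + 3, so a_1 = 1.
  166 = 55*3 + 1, so a_2 = 55.
  3 = 3*1 + 0, so a_3 = 3.
so x = [3; 1, 55, 3].
Convergents (p_i = a_i*p_{i-1} + p_{i-2}, q_i = a_i*q_{i-1} + q_{i-2} with p_{-2}=0, p_{-1}=1, q_{-2}=1, q_{-1}=0), until the denominator exceeds 27:
  i=0: a_0=3, p_0 = 3*1 + 0 = 3, q_0 = 3*0 + 1 = 1.
  i=1: a_1=1, p_1 = 1*3 + 1 = 4, q_1 = 1*1 + 0 = 1.
  i=2: a_2=55, p_2 = 55*4 + 3 = 223, q_2 = 55*1 + 1 = 56.
q_2 = 56 > 27, so the last convergent with denominator <= 27 is p_1/q_1 = 4/1.
The closest fraction with denominator <= 27 is either p_1/q_1 or the intermediate fraction (k*p_1 + p_0)/(k*q_1 + q_0) with the largest k >= 1 whose denominator stays <= 27; these approach x as k grows, and every other convergent or intermediate fraction in range is farther away.
Largest k: floor((27 - q_0)/q_1) = floor((27 - 1)/1) = 26.
That gives (26*4 + 3)/(26*1 + 1) = 107/27.
Compare the errors: |x - 4/1| = |673*1 - 4*169|/(169*1) = 3/169, and |x - 107/27| = |673*27 - 107*169|/(169*27) = 88/4563.
Cross-multiplying, 3*4563 = 13689 < 14872 = 88*169, so 3/169 is smaller: the convergent 4/1 is closer to x than 107/27.

4/1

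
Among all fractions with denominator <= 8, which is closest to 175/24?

Expand x = 175/24 as a continued fraction with the Euclidean algorithm:
  175 = 7*24 + 7, so a_0 = 7.
  24 = 3*7 + 3, so a_1 = 3.
  7 = 2*3 + 1, so a_2 = 2.
  3 = 3*1 + 0, so a_3 = 3.
so x = [7; 3, 2, 3].
Convergents (p_i = a_i*p_{i-1} + p_{i-2}, q_i = a_i*q_{i-1} + q_{i-2} with p_{-2}=0, p_{-1}=1, q_{-2}=1, q_{-1}=0), until the denominator exceeds 8:
  i=0: a_0=7, p_0 = 7*1 + 0 = 7, q_0 = 7*0 + 1 = 1.
  i=1: a_1=3, p_1 = 3*7 + 1 = 22, q_1 = 3*1 + 0 = 3.
  i=2: a_2=2, p_2 = 2*22 + 7 = 51, q_2 = 2*3 + 1 = 7.
  i=3: a_3=3, p_3 = 3*51 + 22 = 175, q_3 = 3*7 + 3 = 24.
q_3 = 24 > 8, so the last convergent with denominator <= 8 is p_2/q_2 = 51/7.
The closest fraction with denominator <= 8 is either p_2/q_2 or the intermediate fraction (k*p_2 + p_1)/(k*q_2 + q_1) with the largest k >= 1 whose denominator stays <= 8; these approach x as k grows, and every other convergent or intermediate fraction in range is farther away.
Largest k: floor((8 - q_1)/q_2) = floor((8 - 3)/7) = 0.
Since k = 0, no intermediate fraction beyond p_2/q_2 has denominator <= 8, so the convergent 51/7 is the closest (its error is |175*7 - 51*24|/(24*7) = 1/168).

51/7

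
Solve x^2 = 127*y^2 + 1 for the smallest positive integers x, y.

First expand sqrt(127) as a continued fraction. With x_i = (sqrt(127) + m_i)/d_i and (m_0, d_0) = (0, 1): a_0 = floor(sqrt(127)) = 11, since 11^2 = 121 <= 127 < 144 = 12^2.
Iterate m_{i+1} = d_i*a_i - m_i, d_{i+1} = (127 - m_{i+1}^2)/d_i, a_{i+1} = floor((a_0 + m_{i+1})/d_{i+1}):
  m_1 = 1*11 - 0 = 11, d_1 = (127 - 11^2)/1 = 6/1 = 6, a_1 = floor((11 + 11)/6) = 3.
  m_2 = 6*3 - 11 = 7, d_2 = (127 - 7^2)/6 = 78/6 = 13, a_2 = floor((11 + 7)/13) = 1.
  m_3 = 13*1 - 7 = 6, d_3 = (127 - 6^2)/13 = 91/13 = 7, a_3 = floor((11 + 6)/7) = 2.
  m_4 = 7*2 - 6 = 8, d_4 = (127 - 8^2)/7 = 63/7 = 9, a_4 = floor((11 + 8)/9) = 2.
  m_5 = 9*2 - 8 = 10, d_5 = (127 - 10^2)/9 = 27/9 = 3, a_5 = floor((11 + 10)/3) = 7.
  m_6 = 3*7 - 10 = 11, d_6 = (127 - 11^2)/3 = 6/3 = 2, a_6 = floor((11 + 11)/2) = 11.
  m_7 = 2*11 - 11 = 11, d_7 = (127 - 11^2)/2 = 6/2 = 3, a_7 = floor((11 + 11)/3) = 7.
  m_8 = 3*7 - 11 = 10, d_8 = (127 - 10^2)/3 = 27/3 = 9, a_8 = floor((11 + 10)/9) = 2.
  m_9 = 9*2 - 10 = 8, d_9 = (127 - 8^2)/9 = 63/9 = 7, a_9 = floor((11 + 8)/7) = 2.
  m_10 = 7*2 - 8 = 6, d_10 = (127 - 6^2)/7 = 91/7 = 13, a_10 = floor((11 + 6)/13) = 1.
  m_11 = 13*1 - 6 = 7, d_11 = (127 - 7^2)/13 = 78/13 = 6, a_11 = floor((11 + 7)/6) = 3.
  m_12 = 6*3 - 7 = 11, d_12 = (127 - 11^2)/6 = 6/6 = 1, a_12 = floor((11 + 11)/1) = 22.
  m_13 = 1*22 - 11 = 11, d_13 = (127 - 11^2)/1 = 6/1 = 6: (m_13, d_13) = (m_1, d_1) = (11, 6), so from here the quotients repeat a_1, ..., a_12; the period length is 12.
So sqrt(127) = [11; (3, 1, 2, 2, 7, 11, 7, 2, 2, 1, 3, 22)] with period length k = 12.
k is even, so the fundamental solution of x^2 - 127y^2 = 1 is (p_{k-1}, q_{k-1}) = (p_11, q_11); compute convergents through index 11.
Convergents (p_i = a_i*p_{i-1} + p_{i-2}, q_i = a_i*q_{i-1} + q_{i-2} with p_{-2}=0, p_{-1}=1, q_{-2}=1, q_{-1}=0):
  i=0: a_0=11, p_0 = 11*1 + 0 = 11, q_0 = 11*0 + 1 = 1.
  i=1: a_1=3, p_1 = 3*11 + 1 = 34, q_1 = 3*1 + 0 = 3.
  i=2: a_2=1, p_2 = 1*34 + 11 = 45, q_2 = 1*3 + 1 = 4.
  i=3: a_3=2, p_3 = 2*45 + 34 = 124, q_3 = 2*4 + 3 = 11.
  i=4: a_4=2, p_4 = 2*124 + 45 = 293, q_4 = 2*11 + 4 = 26.
  i=5: a_5=7, p_5 = 7*293 + 124 = 2175, q_5 = 7*26 + 11 = 193.
  i=6: a_6=11, p_6 = 11*2175 + 293 = 24218, q_6 = 11*193 + 26 = 2149.
  i=7: a_7=7, p_7 = 7*24218 + 2175 = 171701, q_7 = 7*2149 + 193 = 15236.
  i=8: a_8=2, p_8 = 2*171701 + 24218 = 367620, q_8 = 2*15236 + 2149 = 32621.
  i=9: a_9=2, p_9 = 2*367620 + 171701 = 906941, q_9 = 2*32621 + 15236 = 80478.
  i=10: a_10=1, p_10 = 1*906941 + 367620 = 1274561, q_10 = 1*80478 + 32621 = 113099.
  i=11: a_11=3, p_11 = 3*1274561 + 906941 = 4730624, q_11 = 3*113099 + 80478 = 419775.
Check: 4730624^2 - 127*419775^2 = 22378803429376 - 22378803429375 = 1, so (x, y) = (4730624, 419775) solves the equation, and by the theorem it is the least positive solution.

(x, y) = (4730624, 419775)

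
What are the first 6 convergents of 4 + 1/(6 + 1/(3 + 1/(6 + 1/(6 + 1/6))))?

Using the convergent recurrence p_i = a_i*p_{i-1} + p_{i-2}, q_i = a_i*q_{i-1} + q_{i-2} with p_{-2}=0, p_{-1}=1, q_{-2}=1, q_{-1}=0:
  i=0: a_0=4, p_0 = 4*1 + 0 = 4, q_0 = 4*0 + 1 = 1.
  i=1: a_1=6, p_1 = 6*4 + 1 = 25, q_1 = 6*1 + 0 = 6.
  i=2: a_2=3, p_2 = 3*25 + 4 = 79, q_2 = 3*6 + 1 = 19.
  i=3: a_3=6, p_3 = 6*79 + 25 = 499, q_3 = 6*19 + 6 = 120.
  i=4: a_4=6, p_4 = 6*499 + 79 = 3073, q_4 = 6*120 + 19 = 739.
  i=5: a_5=6, p_5 = 6*3073 + 499 = 18937, q_5 = 6*739 + 120 = 4554.

4/1, 25/6, 79/19, 499/120, 3073/739, 18937/4554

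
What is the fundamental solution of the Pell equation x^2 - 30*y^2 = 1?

(x, y) = (11, 2)

First expand sqrt(30) as a continued fraction. With x_i = (sqrt(30) + m_i)/d_i and (m_0, d_0) = (0, 1): a_0 = floor(sqrt(30)) = 5, since 5^2 = 25 <= 30 < 36 = 6^2.
Iterate m_{i+1} = d_i*a_i - m_i, d_{i+1} = (30 - m_{i+1}^2)/d_i, a_{i+1} = floor((a_0 + m_{i+1})/d_{i+1}):
  m_1 = 1*5 - 0 = 5, d_1 = (30 - 5^2)/1 = 5/1 = 5, a_1 = floor((5 + 5)/5) = 2.
  m_2 = 5*2 - 5 = 5, d_2 = (30 - 5^2)/5 = 5/5 = 1, a_2 = floor((5 + 5)/1) = 10.
  m_3 = 1*10 - 5 = 5, d_3 = (30 - 5^2)/1 = 5/1 = 5: (m_3, d_3) = (m_1, d_1) = (5, 5), so from here the quotients repeat a_1, a_2; the period length is 2.
So sqrt(30) = [5; (2, 10)] with period length k = 2.
k is even, so the fundamental solution of x^2 - 30y^2 = 1 is (p_{k-1}, q_{k-1}) = (p_1, q_1); compute convergents through index 1.
Convergents (p_i = a_i*p_{i-1} + p_{i-2}, q_i = a_i*q_{i-1} + q_{i-2} with p_{-2}=0, p_{-1}=1, q_{-2}=1, q_{-1}=0):
  i=0: a_0=5, p_0 = 5*1 + 0 = 5, q_0 = 5*0 + 1 = 1.
  i=1: a_1=2, p_1 = 2*5 + 1 = 11, q_1 = 2*1 + 0 = 2.
Check: 11^2 - 30*2^2 = 121 - 120 = 1, so (x, y) = (11, 2) solves the equation, and by the theorem it is the least positive solution.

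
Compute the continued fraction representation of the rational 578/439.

[1; 3, 6, 3, 7]

Run the Euclidean algorithm on 578 and 439; the successive quotients are the partial quotients a_0, a_1, ... (each step inverts the fractional part left over by the previous one):
  578 = 1*439 + 139, so a_0 = 1.
  439 = 3*139 + 22, so a_1 = 3.
  139 = 6*22 + 7, so a_2 = 6.
  22 = 3*7 + 1, so a_3 = 3.
  7 = 7*1 + 0, so a_4 = 7.
The remainder reaches 0 after 5 divisions, so the expansion has 5 partial quotients, read off in order.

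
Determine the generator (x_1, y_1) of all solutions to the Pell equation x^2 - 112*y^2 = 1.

First expand sqrt(112) as a continued fraction. With x_i = (sqrt(112) + m_i)/d_i and (m_0, d_0) = (0, 1): a_0 = floor(sqrt(112)) = 10, since 10^2 = 100 <= 112 < 121 = 11^2.
Iterate m_{i+1} = d_i*a_i - m_i, d_{i+1} = (112 - m_{i+1}^2)/d_i, a_{i+1} = floor((a_0 + m_{i+1})/d_{i+1}):
  m_1 = 1*10 - 0 = 10, d_1 = (112 - 10^2)/1 = 12/1 = 12, a_1 = floor((10 + 10)/12) = 1.
  m_2 = 12*1 - 10 = 2, d_2 = (112 - 2^2)/12 = 108/12 = 9, a_2 = floor((10 + 2)/9) = 1.
  m_3 = 9*1 - 2 = 7, d_3 = (112 - 7^2)/9 = 63/9 = 7, a_3 = floor((10 + 7)/7) = 2.
  m_4 = 7*2 - 7 = 7, d_4 = (112 - 7^2)/7 = 63/7 = 9, a_4 = floor((10 + 7)/9) = 1.
  m_5 = 9*1 - 7 = 2, d_5 = (112 - 2^2)/9 = 108/9 = 12, a_5 = floor((10 + 2)/12) = 1.
  m_6 = 12*1 - 2 = 10, d_6 = (112 - 10^2)/12 = 12/12 = 1, a_6 = floor((10 + 10)/1) = 20.
  m_7 = 1*20 - 10 = 10, d_7 = (112 - 10^2)/1 = 12/1 = 12: (m_7, d_7) = (m_1, d_1) = (10, 12), so from here the quotients repeat a_1, ..., a_6; the period length is 6.
So sqrt(112) = [10; (1, 1, 2, 1, 1, 20)] with period length k = 6.
k is even, so the fundamental solution of x^2 - 112y^2 = 1 is (p_{k-1}, q_{k-1}) = (p_5, q_5); compute convergents through index 5.
Convergents (p_i = a_i*p_{i-1} + p_{i-2}, q_i = a_i*q_{i-1} + q_{i-2} with p_{-2}=0, p_{-1}=1, q_{-2}=1, q_{-1}=0):
  i=0: a_0=10, p_0 = 10*1 + 0 = 10, q_0 = 10*0 + 1 = 1.
  i=1: a_1=1, p_1 = 1*10 + 1 = 11, q_1 = 1*1 + 0 = 1.
  i=2: a_2=1, p_2 = 1*11 + 10 = 21, q_2 = 1*1 + 1 = 2.
  i=3: a_3=2, p_3 = 2*21 + 11 = 53, q_3 = 2*2 + 1 = 5.
  i=4: a_4=1, p_4 = 1*53 + 21 = 74, q_4 = 1*5 + 2 = 7.
  i=5: a_5=1, p_5 = 1*74 + 53 = 127, q_5 = 1*7 + 5 = 12.
Check: 127^2 - 112*12^2 = 16129 - 16128 = 1, so (x, y) = (127, 12) solves the equation, and by the theorem it is the least positive solution.

(x, y) = (127, 12)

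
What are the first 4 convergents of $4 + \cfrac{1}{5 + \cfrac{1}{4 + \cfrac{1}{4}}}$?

4/1, 21/5, 88/21, 373/89

Using the convergent recurrence p_i = a_i*p_{i-1} + p_{i-2}, q_i = a_i*q_{i-1} + q_{i-2} with p_{-2}=0, p_{-1}=1, q_{-2}=1, q_{-1}=0:
  i=0: a_0=4, p_0 = 4*1 + 0 = 4, q_0 = 4*0 + 1 = 1.
  i=1: a_1=5, p_1 = 5*4 + 1 = 21, q_1 = 5*1 + 0 = 5.
  i=2: a_2=4, p_2 = 4*21 + 4 = 88, q_2 = 4*5 + 1 = 21.
  i=3: a_3=4, p_3 = 4*88 + 21 = 373, q_3 = 4*21 + 5 = 89.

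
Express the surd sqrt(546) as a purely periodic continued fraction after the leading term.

Write x_i = (sqrt(546) + m_i)/d_i with (m_0, d_0) = (0, 1). a_0 = floor(sqrt(546)) = 23, since 23^2 = 529 <= 546 < 576 = 24^2.
Iterate m_{i+1} = d_i*a_i - m_i, d_{i+1} = (546 - m_{i+1}^2)/d_i, a_{i+1} = floor((a_0 + m_{i+1})/d_{i+1}):
  m_1 = 1*23 - 0 = 23, d_1 = (546 - 23^2)/1 = 17/1 = 17, a_1 = floor((23 + 23)/17) = 2.
  m_2 = 17*2 - 23 = 11, d_2 = (546 - 11^2)/17 = 425/17 = 25, a_2 = floor((23 + 11)/25) = 1.
  m_3 = 25*1 - 11 = 14, d_3 = (546 - 14^2)/25 = 350/25 = 14, a_3 = floor((23 + 14)/14) = 2.
  m_4 = 14*2 - 14 = 14, d_4 = (546 - 14^2)/14 = 350/14 = 25, a_4 = floor((23 + 14)/25) = 1.
  m_5 = 25*1 - 14 = 11, d_5 = (546 - 11^2)/25 = 425/25 = 17, a_5 = floor((23 + 11)/17) = 2.
  m_6 = 17*2 - 11 = 23, d_6 = (546 - 23^2)/17 = 17/17 = 1, a_6 = floor((23 + 23)/1) = 46.
  m_7 = 1*46 - 23 = 23, d_7 = (546 - 23^2)/1 = 17/1 = 17: (m_7, d_7) = (m_1, d_1) = (23, 17), so from here the quotients repeat a_1, ..., a_6; the period length is 6.
Hence the expansion of sqrt(546) is a_0 = 23 followed by the repeating block 2, 1, 2, 1, 2, 46 (period 6).

[23; (2, 1, 2, 1, 2, 46)]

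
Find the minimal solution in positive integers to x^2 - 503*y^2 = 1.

(x, y) = (24648, 1099)

First expand sqrt(503) as a continued fraction. With x_i = (sqrt(503) + m_i)/d_i and (m_0, d_0) = (0, 1): a_0 = floor(sqrt(503)) = 22, since 22^2 = 484 <= 503 < 529 = 23^2.
Iterate m_{i+1} = d_i*a_i - m_i, d_{i+1} = (503 - m_{i+1}^2)/d_i, a_{i+1} = floor((a_0 + m_{i+1})/d_{i+1}):
  m_1 = 1*22 - 0 = 22, d_1 = (503 - 22^2)/1 = 19/1 = 19, a_1 = floor((22 + 22)/19) = 2.
  m_2 = 19*2 - 22 = 16, d_2 = (503 - 16^2)/19 = 247/19 = 13, a_2 = floor((22 + 16)/13) = 2.
  m_3 = 13*2 - 16 = 10, d_3 = (503 - 10^2)/13 = 403/13 = 31, a_3 = floor((22 + 10)/31) = 1.
  m_4 = 31*1 - 10 = 21, d_4 = (503 - 21^2)/31 = 62/31 = 2, a_4 = floor((22 + 21)/2) = 21.
  m_5 = 2*21 - 21 = 21, d_5 = (503 - 21^2)/2 = 62/2 = 31, a_5 = floor((22 + 21)/31) = 1.
  m_6 = 31*1 - 21 = 10, d_6 = (503 - 10^2)/31 = 403/31 = 13, a_6 = floor((22 + 10)/13) = 2.
  m_7 = 13*2 - 10 = 16, d_7 = (503 - 16^2)/13 = 247/13 = 19, a_7 = floor((22 + 16)/19) = 2.
  m_8 = 19*2 - 16 = 22, d_8 = (503 - 22^2)/19 = 19/19 = 1, a_8 = floor((22 + 22)/1) = 44.
  m_9 = 1*44 - 22 = 22, d_9 = (503 - 22^2)/1 = 19/1 = 19: (m_9, d_9) = (m_1, d_1) = (22, 19), so from here the quotients repeat a_1, ..., a_8; the period length is 8.
So sqrt(503) = [22; (2, 2, 1, 21, 1, 2, 2, 44)] with period length k = 8.
k is even, so the fundamental solution of x^2 - 503y^2 = 1 is (p_{k-1}, q_{k-1}) = (p_7, q_7); compute convergents through index 7.
Convergents (p_i = a_i*p_{i-1} + p_{i-2}, q_i = a_i*q_{i-1} + q_{i-2} with p_{-2}=0, p_{-1}=1, q_{-2}=1, q_{-1}=0):
  i=0: a_0=22, p_0 = 22*1 + 0 = 22, q_0 = 22*0 + 1 = 1.
  i=1: a_1=2, p_1 = 2*22 + 1 = 45, q_1 = 2*1 + 0 = 2.
  i=2: a_2=2, p_2 = 2*45 + 22 = 112, q_2 = 2*2 + 1 = 5.
  i=3: a_3=1, p_3 = 1*112 + 45 = 157, q_3 = 1*5 + 2 = 7.
  i=4: a_4=21, p_4 = 21*157 + 112 = 3409, q_4 = 21*7 + 5 = 152.
  i=5: a_5=1, p_5 = 1*3409 + 157 = 3566, q_5 = 1*152 + 7 = 159.
  i=6: a_6=2, p_6 = 2*3566 + 3409 = 10541, q_6 = 2*159 + 152 = 470.
  i=7: a_7=2, p_7 = 2*10541 + 3566 = 24648, q_7 = 2*470 + 159 = 1099.
Check: 24648^2 - 503*1099^2 = 607523904 - 607523903 = 1, so (x, y) = (24648, 1099) solves the equation, and by the theorem it is the least positive solution.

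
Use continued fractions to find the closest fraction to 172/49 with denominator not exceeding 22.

7/2

Expand x = 172/49 as a continued fraction with the Euclidean algorithm:
  172 = 3*49 + 25, so a_0 = 3.
  49 = 1*25 + 24, so a_1 = 1.
  25 = 1*24 + 1, so a_2 = 1.
  24 = 24*1 + 0, so a_3 = 24.
so x = [3; 1, 1, 24].
Convergents (p_i = a_i*p_{i-1} + p_{i-2}, q_i = a_i*q_{i-1} + q_{i-2} with p_{-2}=0, p_{-1}=1, q_{-2}=1, q_{-1}=0), until the denominator exceeds 22:
  i=0: a_0=3, p_0 = 3*1 + 0 = 3, q_0 = 3*0 + 1 = 1.
  i=1: a_1=1, p_1 = 1*3 + 1 = 4, q_1 = 1*1 + 0 = 1.
  i=2: a_2=1, p_2 = 1*4 + 3 = 7, q_2 = 1*1 + 1 = 2.
  i=3: a_3=24, p_3 = 24*7 + 4 = 172, q_3 = 24*2 + 1 = 49.
q_3 = 49 > 22, so the last convergent with denominator <= 22 is p_2/q_2 = 7/2.
The closest fraction with denominator <= 22 is either p_2/q_2 or the intermediate fraction (k*p_2 + p_1)/(k*q_2 + q_1) with the largest k >= 1 whose denominator stays <= 22; these approach x as k grows, and every other convergent or intermediate fraction in range is farther away.
Largest k: floor((22 - q_1)/q_2) = floor((22 - 1)/2) = 10.
That gives (10*7 + 4)/(10*2 + 1) = 74/21.
Compare the errors: |x - 7/2| = |172*2 - 7*49|/(49*2) = 1/98, and |x - 74/21| = |172*21 - 74*49|/(49*21) = 14/1029.
Cross-multiplying, 1*1029 = 1029 < 1372 = 14*98, so 1/98 is smaller: the convergent 7/2 is closer to x than 74/21.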